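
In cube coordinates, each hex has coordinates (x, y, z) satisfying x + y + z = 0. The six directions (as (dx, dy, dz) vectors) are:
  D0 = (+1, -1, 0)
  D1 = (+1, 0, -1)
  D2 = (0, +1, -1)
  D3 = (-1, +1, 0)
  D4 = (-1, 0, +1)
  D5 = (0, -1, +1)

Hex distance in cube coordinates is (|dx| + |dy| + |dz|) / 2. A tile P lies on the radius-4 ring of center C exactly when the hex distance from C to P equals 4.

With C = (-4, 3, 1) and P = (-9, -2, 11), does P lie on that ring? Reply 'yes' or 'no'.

Answer: no

Derivation:
|px - cx| = |-9 - (-4)| = 5
|py - cy| = |-2 - 3| = 5
|pz - cz| = |11 - 1| = 10
distance = (5+5+10)/2 = 20/2 = 10
radius = 4; distance != radius -> no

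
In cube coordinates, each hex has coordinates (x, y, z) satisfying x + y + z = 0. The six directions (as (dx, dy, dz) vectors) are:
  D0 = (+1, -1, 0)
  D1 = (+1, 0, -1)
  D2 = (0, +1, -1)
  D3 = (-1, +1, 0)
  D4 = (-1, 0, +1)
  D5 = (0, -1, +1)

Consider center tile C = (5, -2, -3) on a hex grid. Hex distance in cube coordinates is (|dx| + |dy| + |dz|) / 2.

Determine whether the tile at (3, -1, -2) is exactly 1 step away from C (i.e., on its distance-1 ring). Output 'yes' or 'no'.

|px - cx| = |3 - 5| = 2
|py - cy| = |-1 - (-2)| = 1
|pz - cz| = |-2 - (-3)| = 1
distance = (2+1+1)/2 = 4/2 = 2
radius = 1; distance != radius -> no

Answer: no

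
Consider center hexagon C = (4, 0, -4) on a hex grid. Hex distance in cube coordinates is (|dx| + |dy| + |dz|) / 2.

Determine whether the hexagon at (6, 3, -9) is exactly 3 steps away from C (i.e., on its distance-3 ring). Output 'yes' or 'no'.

Answer: no

Derivation:
|px - cx| = |6 - 4| = 2
|py - cy| = |3 - 0| = 3
|pz - cz| = |-9 - (-4)| = 5
distance = (2+3+5)/2 = 10/2 = 5
radius = 3; distance != radius -> no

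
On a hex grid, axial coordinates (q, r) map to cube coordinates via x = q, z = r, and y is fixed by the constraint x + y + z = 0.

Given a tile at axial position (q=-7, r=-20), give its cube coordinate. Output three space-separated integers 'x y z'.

x = q = -7
z = r = -20
y = -x - z = -(-7) - (-20) = 27

Answer: -7 27 -20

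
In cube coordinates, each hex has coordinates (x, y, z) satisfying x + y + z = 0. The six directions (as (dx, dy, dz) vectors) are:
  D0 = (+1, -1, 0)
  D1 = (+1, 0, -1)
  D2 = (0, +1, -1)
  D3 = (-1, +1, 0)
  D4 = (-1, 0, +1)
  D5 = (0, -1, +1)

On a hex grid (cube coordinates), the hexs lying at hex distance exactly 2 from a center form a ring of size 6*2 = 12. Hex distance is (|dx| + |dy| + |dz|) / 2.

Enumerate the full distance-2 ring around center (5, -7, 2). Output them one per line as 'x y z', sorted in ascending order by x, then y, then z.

Answer: 3 -7 4
3 -6 3
3 -5 2
4 -8 4
4 -5 1
5 -9 4
5 -5 0
6 -9 3
6 -6 0
7 -9 2
7 -8 1
7 -7 0

Derivation:
Walk ring at distance 2 from (5, -7, 2):
Start at center + D4*2 = (3, -7, 4)
  hex 0: (3, -7, 4)
  hex 1: (4, -8, 4)
  hex 2: (5, -9, 4)
  hex 3: (6, -9, 3)
  hex 4: (7, -9, 2)
  hex 5: (7, -8, 1)
  hex 6: (7, -7, 0)
  hex 7: (6, -6, 0)
  hex 8: (5, -5, 0)
  hex 9: (4, -5, 1)
  hex 10: (3, -5, 2)
  hex 11: (3, -6, 3)
Sorted: 12 hexes.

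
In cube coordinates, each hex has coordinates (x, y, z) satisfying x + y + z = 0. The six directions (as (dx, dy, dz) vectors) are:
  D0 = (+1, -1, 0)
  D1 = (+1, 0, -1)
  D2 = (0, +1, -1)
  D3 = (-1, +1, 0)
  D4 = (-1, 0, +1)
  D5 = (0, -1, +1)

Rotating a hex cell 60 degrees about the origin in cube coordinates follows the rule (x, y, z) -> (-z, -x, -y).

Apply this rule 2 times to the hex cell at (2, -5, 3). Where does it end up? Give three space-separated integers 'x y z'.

Answer: -5 3 2

Derivation:
Start: (2, -5, 3)
Step 1: (2, -5, 3) -> (-(3), -(2), -(-5)) = (-3, -2, 5)
Step 2: (-3, -2, 5) -> (-(5), -(-3), -(-2)) = (-5, 3, 2)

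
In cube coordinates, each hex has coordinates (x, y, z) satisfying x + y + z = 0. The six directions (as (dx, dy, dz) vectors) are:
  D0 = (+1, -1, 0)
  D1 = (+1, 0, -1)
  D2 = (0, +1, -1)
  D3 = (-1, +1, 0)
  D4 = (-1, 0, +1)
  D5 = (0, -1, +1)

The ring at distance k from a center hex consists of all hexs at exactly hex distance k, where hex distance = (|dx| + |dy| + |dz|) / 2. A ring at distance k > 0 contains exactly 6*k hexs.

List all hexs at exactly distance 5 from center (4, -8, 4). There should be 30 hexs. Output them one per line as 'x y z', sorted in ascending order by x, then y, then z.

Answer: -1 -8 9
-1 -7 8
-1 -6 7
-1 -5 6
-1 -4 5
-1 -3 4
0 -9 9
0 -3 3
1 -10 9
1 -3 2
2 -11 9
2 -3 1
3 -12 9
3 -3 0
4 -13 9
4 -3 -1
5 -13 8
5 -4 -1
6 -13 7
6 -5 -1
7 -13 6
7 -6 -1
8 -13 5
8 -7 -1
9 -13 4
9 -12 3
9 -11 2
9 -10 1
9 -9 0
9 -8 -1

Derivation:
Walk ring at distance 5 from (4, -8, 4):
Start at center + D4*5 = (-1, -8, 9)
  hex 0: (-1, -8, 9)
  hex 1: (0, -9, 9)
  hex 2: (1, -10, 9)
  hex 3: (2, -11, 9)
  hex 4: (3, -12, 9)
  hex 5: (4, -13, 9)
  hex 6: (5, -13, 8)
  hex 7: (6, -13, 7)
  hex 8: (7, -13, 6)
  hex 9: (8, -13, 5)
  hex 10: (9, -13, 4)
  hex 11: (9, -12, 3)
  hex 12: (9, -11, 2)
  hex 13: (9, -10, 1)
  hex 14: (9, -9, 0)
  hex 15: (9, -8, -1)
  hex 16: (8, -7, -1)
  hex 17: (7, -6, -1)
  hex 18: (6, -5, -1)
  hex 19: (5, -4, -1)
  hex 20: (4, -3, -1)
  hex 21: (3, -3, 0)
  hex 22: (2, -3, 1)
  hex 23: (1, -3, 2)
  hex 24: (0, -3, 3)
  hex 25: (-1, -3, 4)
  hex 26: (-1, -4, 5)
  hex 27: (-1, -5, 6)
  hex 28: (-1, -6, 7)
  hex 29: (-1, -7, 8)
Sorted: 30 hexes.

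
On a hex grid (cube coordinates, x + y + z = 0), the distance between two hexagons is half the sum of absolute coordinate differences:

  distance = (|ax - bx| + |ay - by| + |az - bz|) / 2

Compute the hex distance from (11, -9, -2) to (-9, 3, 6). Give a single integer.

|ax - bx| = |11 - (-9)| = 20
|ay - by| = |-9 - 3| = 12
|az - bz| = |-2 - 6| = 8
distance = (20 + 12 + 8) / 2 = 40 / 2 = 20

Answer: 20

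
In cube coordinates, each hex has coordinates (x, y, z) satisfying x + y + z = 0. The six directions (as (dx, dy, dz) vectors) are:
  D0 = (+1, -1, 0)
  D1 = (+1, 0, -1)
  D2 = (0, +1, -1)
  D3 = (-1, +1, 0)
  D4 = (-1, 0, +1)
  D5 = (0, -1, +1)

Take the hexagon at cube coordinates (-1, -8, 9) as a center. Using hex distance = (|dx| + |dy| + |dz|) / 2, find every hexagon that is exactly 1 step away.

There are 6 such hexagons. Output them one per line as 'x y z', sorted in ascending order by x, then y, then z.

Walk ring at distance 1 from (-1, -8, 9):
Start at center + D4*1 = (-2, -8, 10)
  hex 0: (-2, -8, 10)
  hex 1: (-1, -9, 10)
  hex 2: (0, -9, 9)
  hex 3: (0, -8, 8)
  hex 4: (-1, -7, 8)
  hex 5: (-2, -7, 9)
Sorted: 6 hexes.

Answer: -2 -8 10
-2 -7 9
-1 -9 10
-1 -7 8
0 -9 9
0 -8 8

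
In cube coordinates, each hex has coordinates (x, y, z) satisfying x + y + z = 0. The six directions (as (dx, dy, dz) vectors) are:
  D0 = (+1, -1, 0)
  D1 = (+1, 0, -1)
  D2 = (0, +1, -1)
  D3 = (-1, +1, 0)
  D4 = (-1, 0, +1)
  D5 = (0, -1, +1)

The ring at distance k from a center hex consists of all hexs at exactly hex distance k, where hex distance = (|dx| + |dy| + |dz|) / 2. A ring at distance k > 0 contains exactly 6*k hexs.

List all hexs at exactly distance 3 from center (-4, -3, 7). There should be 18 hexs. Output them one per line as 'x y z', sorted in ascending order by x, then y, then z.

Walk ring at distance 3 from (-4, -3, 7):
Start at center + D4*3 = (-7, -3, 10)
  hex 0: (-7, -3, 10)
  hex 1: (-6, -4, 10)
  hex 2: (-5, -5, 10)
  hex 3: (-4, -6, 10)
  hex 4: (-3, -6, 9)
  hex 5: (-2, -6, 8)
  hex 6: (-1, -6, 7)
  hex 7: (-1, -5, 6)
  hex 8: (-1, -4, 5)
  hex 9: (-1, -3, 4)
  hex 10: (-2, -2, 4)
  hex 11: (-3, -1, 4)
  hex 12: (-4, 0, 4)
  hex 13: (-5, 0, 5)
  hex 14: (-6, 0, 6)
  hex 15: (-7, 0, 7)
  hex 16: (-7, -1, 8)
  hex 17: (-7, -2, 9)
Sorted: 18 hexes.

Answer: -7 -3 10
-7 -2 9
-7 -1 8
-7 0 7
-6 -4 10
-6 0 6
-5 -5 10
-5 0 5
-4 -6 10
-4 0 4
-3 -6 9
-3 -1 4
-2 -6 8
-2 -2 4
-1 -6 7
-1 -5 6
-1 -4 5
-1 -3 4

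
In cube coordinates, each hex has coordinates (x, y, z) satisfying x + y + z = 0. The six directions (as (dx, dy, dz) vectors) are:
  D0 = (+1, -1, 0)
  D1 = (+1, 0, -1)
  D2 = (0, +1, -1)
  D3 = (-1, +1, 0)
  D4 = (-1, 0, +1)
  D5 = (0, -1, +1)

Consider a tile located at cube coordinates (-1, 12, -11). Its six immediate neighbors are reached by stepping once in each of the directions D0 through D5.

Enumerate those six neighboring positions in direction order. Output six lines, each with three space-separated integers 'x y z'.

Center: (-1, 12, -11). Add each direction:
  D0: (-1, 12, -11) + (1, -1, 0) = (0, 11, -11)
  D1: (-1, 12, -11) + (1, 0, -1) = (0, 12, -12)
  D2: (-1, 12, -11) + (0, 1, -1) = (-1, 13, -12)
  D3: (-1, 12, -11) + (-1, 1, 0) = (-2, 13, -11)
  D4: (-1, 12, -11) + (-1, 0, 1) = (-2, 12, -10)
  D5: (-1, 12, -11) + (0, -1, 1) = (-1, 11, -10)

Answer: 0 11 -11
0 12 -12
-1 13 -12
-2 13 -11
-2 12 -10
-1 11 -10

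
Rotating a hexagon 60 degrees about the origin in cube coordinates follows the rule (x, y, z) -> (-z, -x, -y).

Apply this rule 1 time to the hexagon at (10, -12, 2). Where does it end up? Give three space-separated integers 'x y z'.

Start: (10, -12, 2)
Step 1: (10, -12, 2) -> (-(2), -(10), -(-12)) = (-2, -10, 12)

Answer: -2 -10 12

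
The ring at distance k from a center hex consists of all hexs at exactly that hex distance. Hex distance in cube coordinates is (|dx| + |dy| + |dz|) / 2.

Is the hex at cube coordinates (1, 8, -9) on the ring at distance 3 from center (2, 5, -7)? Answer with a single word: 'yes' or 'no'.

Answer: yes

Derivation:
|px - cx| = |1 - 2| = 1
|py - cy| = |8 - 5| = 3
|pz - cz| = |-9 - (-7)| = 2
distance = (1+3+2)/2 = 6/2 = 3
radius = 3; distance == radius -> yes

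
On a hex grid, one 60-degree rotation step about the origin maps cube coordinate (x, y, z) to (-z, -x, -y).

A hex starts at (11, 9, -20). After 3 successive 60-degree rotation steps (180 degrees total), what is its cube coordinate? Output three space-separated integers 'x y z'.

Answer: -11 -9 20

Derivation:
Start: (11, 9, -20)
Step 1: (11, 9, -20) -> (-(-20), -(11), -(9)) = (20, -11, -9)
Step 2: (20, -11, -9) -> (-(-9), -(20), -(-11)) = (9, -20, 11)
Step 3: (9, -20, 11) -> (-(11), -(9), -(-20)) = (-11, -9, 20)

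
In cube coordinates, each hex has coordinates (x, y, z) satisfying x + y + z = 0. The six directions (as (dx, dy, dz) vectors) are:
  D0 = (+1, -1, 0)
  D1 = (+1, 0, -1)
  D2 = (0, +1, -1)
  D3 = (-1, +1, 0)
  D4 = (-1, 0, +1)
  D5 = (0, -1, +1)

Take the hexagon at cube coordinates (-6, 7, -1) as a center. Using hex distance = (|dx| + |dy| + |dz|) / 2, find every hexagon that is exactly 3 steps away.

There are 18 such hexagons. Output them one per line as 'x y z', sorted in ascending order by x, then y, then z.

Answer: -9 7 2
-9 8 1
-9 9 0
-9 10 -1
-8 6 2
-8 10 -2
-7 5 2
-7 10 -3
-6 4 2
-6 10 -4
-5 4 1
-5 9 -4
-4 4 0
-4 8 -4
-3 4 -1
-3 5 -2
-3 6 -3
-3 7 -4

Derivation:
Walk ring at distance 3 from (-6, 7, -1):
Start at center + D4*3 = (-9, 7, 2)
  hex 0: (-9, 7, 2)
  hex 1: (-8, 6, 2)
  hex 2: (-7, 5, 2)
  hex 3: (-6, 4, 2)
  hex 4: (-5, 4, 1)
  hex 5: (-4, 4, 0)
  hex 6: (-3, 4, -1)
  hex 7: (-3, 5, -2)
  hex 8: (-3, 6, -3)
  hex 9: (-3, 7, -4)
  hex 10: (-4, 8, -4)
  hex 11: (-5, 9, -4)
  hex 12: (-6, 10, -4)
  hex 13: (-7, 10, -3)
  hex 14: (-8, 10, -2)
  hex 15: (-9, 10, -1)
  hex 16: (-9, 9, 0)
  hex 17: (-9, 8, 1)
Sorted: 18 hexes.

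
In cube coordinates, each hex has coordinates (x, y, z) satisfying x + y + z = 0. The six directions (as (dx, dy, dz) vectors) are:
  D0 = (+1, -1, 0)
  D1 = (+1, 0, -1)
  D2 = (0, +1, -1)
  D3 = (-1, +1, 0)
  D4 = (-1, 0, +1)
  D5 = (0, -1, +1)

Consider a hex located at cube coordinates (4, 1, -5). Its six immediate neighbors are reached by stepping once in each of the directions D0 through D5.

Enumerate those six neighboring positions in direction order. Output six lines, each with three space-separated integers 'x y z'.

Center: (4, 1, -5). Add each direction:
  D0: (4, 1, -5) + (1, -1, 0) = (5, 0, -5)
  D1: (4, 1, -5) + (1, 0, -1) = (5, 1, -6)
  D2: (4, 1, -5) + (0, 1, -1) = (4, 2, -6)
  D3: (4, 1, -5) + (-1, 1, 0) = (3, 2, -5)
  D4: (4, 1, -5) + (-1, 0, 1) = (3, 1, -4)
  D5: (4, 1, -5) + (0, -1, 1) = (4, 0, -4)

Answer: 5 0 -5
5 1 -6
4 2 -6
3 2 -5
3 1 -4
4 0 -4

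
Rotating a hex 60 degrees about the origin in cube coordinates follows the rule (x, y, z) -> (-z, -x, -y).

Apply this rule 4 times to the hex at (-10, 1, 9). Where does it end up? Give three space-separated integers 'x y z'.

Start: (-10, 1, 9)
Step 1: (-10, 1, 9) -> (-(9), -(-10), -(1)) = (-9, 10, -1)
Step 2: (-9, 10, -1) -> (-(-1), -(-9), -(10)) = (1, 9, -10)
Step 3: (1, 9, -10) -> (-(-10), -(1), -(9)) = (10, -1, -9)
Step 4: (10, -1, -9) -> (-(-9), -(10), -(-1)) = (9, -10, 1)

Answer: 9 -10 1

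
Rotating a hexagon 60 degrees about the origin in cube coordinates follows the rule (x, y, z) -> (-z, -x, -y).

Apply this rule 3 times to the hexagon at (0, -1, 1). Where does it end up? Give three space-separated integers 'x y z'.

Answer: 0 1 -1

Derivation:
Start: (0, -1, 1)
Step 1: (0, -1, 1) -> (-(1), -(0), -(-1)) = (-1, 0, 1)
Step 2: (-1, 0, 1) -> (-(1), -(-1), -(0)) = (-1, 1, 0)
Step 3: (-1, 1, 0) -> (-(0), -(-1), -(1)) = (0, 1, -1)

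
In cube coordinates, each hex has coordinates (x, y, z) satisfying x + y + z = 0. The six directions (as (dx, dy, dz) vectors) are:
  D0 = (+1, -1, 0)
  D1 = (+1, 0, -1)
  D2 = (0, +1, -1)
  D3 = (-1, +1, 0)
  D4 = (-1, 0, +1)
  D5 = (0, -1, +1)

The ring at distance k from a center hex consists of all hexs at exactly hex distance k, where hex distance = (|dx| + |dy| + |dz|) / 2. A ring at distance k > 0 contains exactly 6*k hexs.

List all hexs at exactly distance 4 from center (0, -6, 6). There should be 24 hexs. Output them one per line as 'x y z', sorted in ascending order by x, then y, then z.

Answer: -4 -6 10
-4 -5 9
-4 -4 8
-4 -3 7
-4 -2 6
-3 -7 10
-3 -2 5
-2 -8 10
-2 -2 4
-1 -9 10
-1 -2 3
0 -10 10
0 -2 2
1 -10 9
1 -3 2
2 -10 8
2 -4 2
3 -10 7
3 -5 2
4 -10 6
4 -9 5
4 -8 4
4 -7 3
4 -6 2

Derivation:
Walk ring at distance 4 from (0, -6, 6):
Start at center + D4*4 = (-4, -6, 10)
  hex 0: (-4, -6, 10)
  hex 1: (-3, -7, 10)
  hex 2: (-2, -8, 10)
  hex 3: (-1, -9, 10)
  hex 4: (0, -10, 10)
  hex 5: (1, -10, 9)
  hex 6: (2, -10, 8)
  hex 7: (3, -10, 7)
  hex 8: (4, -10, 6)
  hex 9: (4, -9, 5)
  hex 10: (4, -8, 4)
  hex 11: (4, -7, 3)
  hex 12: (4, -6, 2)
  hex 13: (3, -5, 2)
  hex 14: (2, -4, 2)
  hex 15: (1, -3, 2)
  hex 16: (0, -2, 2)
  hex 17: (-1, -2, 3)
  hex 18: (-2, -2, 4)
  hex 19: (-3, -2, 5)
  hex 20: (-4, -2, 6)
  hex 21: (-4, -3, 7)
  hex 22: (-4, -4, 8)
  hex 23: (-4, -5, 9)
Sorted: 24 hexes.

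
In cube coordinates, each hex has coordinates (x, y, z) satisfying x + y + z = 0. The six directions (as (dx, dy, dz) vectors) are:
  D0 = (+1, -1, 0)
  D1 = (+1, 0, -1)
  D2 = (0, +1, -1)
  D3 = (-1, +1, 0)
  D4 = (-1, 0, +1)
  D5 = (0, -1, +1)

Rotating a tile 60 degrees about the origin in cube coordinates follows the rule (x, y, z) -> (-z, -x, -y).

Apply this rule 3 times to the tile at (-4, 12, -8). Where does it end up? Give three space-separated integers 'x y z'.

Answer: 4 -12 8

Derivation:
Start: (-4, 12, -8)
Step 1: (-4, 12, -8) -> (-(-8), -(-4), -(12)) = (8, 4, -12)
Step 2: (8, 4, -12) -> (-(-12), -(8), -(4)) = (12, -8, -4)
Step 3: (12, -8, -4) -> (-(-4), -(12), -(-8)) = (4, -12, 8)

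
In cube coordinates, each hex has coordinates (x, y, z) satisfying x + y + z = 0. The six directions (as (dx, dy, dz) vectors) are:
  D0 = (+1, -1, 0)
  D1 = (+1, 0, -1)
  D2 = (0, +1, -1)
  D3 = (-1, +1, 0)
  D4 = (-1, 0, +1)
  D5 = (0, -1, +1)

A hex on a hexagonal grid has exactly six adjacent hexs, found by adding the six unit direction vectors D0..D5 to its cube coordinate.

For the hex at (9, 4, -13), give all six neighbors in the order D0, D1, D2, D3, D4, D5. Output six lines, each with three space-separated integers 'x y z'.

Center: (9, 4, -13). Add each direction:
  D0: (9, 4, -13) + (1, -1, 0) = (10, 3, -13)
  D1: (9, 4, -13) + (1, 0, -1) = (10, 4, -14)
  D2: (9, 4, -13) + (0, 1, -1) = (9, 5, -14)
  D3: (9, 4, -13) + (-1, 1, 0) = (8, 5, -13)
  D4: (9, 4, -13) + (-1, 0, 1) = (8, 4, -12)
  D5: (9, 4, -13) + (0, -1, 1) = (9, 3, -12)

Answer: 10 3 -13
10 4 -14
9 5 -14
8 5 -13
8 4 -12
9 3 -12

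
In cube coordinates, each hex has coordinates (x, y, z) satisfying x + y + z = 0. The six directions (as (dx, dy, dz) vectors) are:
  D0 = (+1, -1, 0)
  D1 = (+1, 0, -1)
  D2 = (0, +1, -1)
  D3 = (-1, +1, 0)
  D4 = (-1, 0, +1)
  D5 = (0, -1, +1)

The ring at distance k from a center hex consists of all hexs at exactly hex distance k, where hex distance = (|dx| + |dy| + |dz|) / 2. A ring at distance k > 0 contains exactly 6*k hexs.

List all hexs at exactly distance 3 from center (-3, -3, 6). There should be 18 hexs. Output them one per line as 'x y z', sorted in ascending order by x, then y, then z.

Answer: -6 -3 9
-6 -2 8
-6 -1 7
-6 0 6
-5 -4 9
-5 0 5
-4 -5 9
-4 0 4
-3 -6 9
-3 0 3
-2 -6 8
-2 -1 3
-1 -6 7
-1 -2 3
0 -6 6
0 -5 5
0 -4 4
0 -3 3

Derivation:
Walk ring at distance 3 from (-3, -3, 6):
Start at center + D4*3 = (-6, -3, 9)
  hex 0: (-6, -3, 9)
  hex 1: (-5, -4, 9)
  hex 2: (-4, -5, 9)
  hex 3: (-3, -6, 9)
  hex 4: (-2, -6, 8)
  hex 5: (-1, -6, 7)
  hex 6: (0, -6, 6)
  hex 7: (0, -5, 5)
  hex 8: (0, -4, 4)
  hex 9: (0, -3, 3)
  hex 10: (-1, -2, 3)
  hex 11: (-2, -1, 3)
  hex 12: (-3, 0, 3)
  hex 13: (-4, 0, 4)
  hex 14: (-5, 0, 5)
  hex 15: (-6, 0, 6)
  hex 16: (-6, -1, 7)
  hex 17: (-6, -2, 8)
Sorted: 18 hexes.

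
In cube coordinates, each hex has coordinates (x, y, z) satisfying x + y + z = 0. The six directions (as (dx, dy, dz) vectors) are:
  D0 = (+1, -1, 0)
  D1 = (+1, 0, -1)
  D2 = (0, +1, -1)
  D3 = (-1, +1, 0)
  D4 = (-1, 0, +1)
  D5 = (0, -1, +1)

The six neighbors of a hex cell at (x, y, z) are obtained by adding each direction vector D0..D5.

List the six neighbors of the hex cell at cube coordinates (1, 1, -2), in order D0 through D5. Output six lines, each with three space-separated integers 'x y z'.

Answer: 2 0 -2
2 1 -3
1 2 -3
0 2 -2
0 1 -1
1 0 -1

Derivation:
Center: (1, 1, -2). Add each direction:
  D0: (1, 1, -2) + (1, -1, 0) = (2, 0, -2)
  D1: (1, 1, -2) + (1, 0, -1) = (2, 1, -3)
  D2: (1, 1, -2) + (0, 1, -1) = (1, 2, -3)
  D3: (1, 1, -2) + (-1, 1, 0) = (0, 2, -2)
  D4: (1, 1, -2) + (-1, 0, 1) = (0, 1, -1)
  D5: (1, 1, -2) + (0, -1, 1) = (1, 0, -1)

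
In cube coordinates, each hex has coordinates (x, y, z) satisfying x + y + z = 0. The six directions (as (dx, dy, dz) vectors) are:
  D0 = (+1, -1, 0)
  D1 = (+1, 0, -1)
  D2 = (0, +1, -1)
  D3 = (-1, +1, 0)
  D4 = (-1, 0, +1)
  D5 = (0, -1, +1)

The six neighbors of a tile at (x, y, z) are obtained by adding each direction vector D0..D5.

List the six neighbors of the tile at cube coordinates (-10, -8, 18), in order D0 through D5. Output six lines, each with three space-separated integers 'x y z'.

Center: (-10, -8, 18). Add each direction:
  D0: (-10, -8, 18) + (1, -1, 0) = (-9, -9, 18)
  D1: (-10, -8, 18) + (1, 0, -1) = (-9, -8, 17)
  D2: (-10, -8, 18) + (0, 1, -1) = (-10, -7, 17)
  D3: (-10, -8, 18) + (-1, 1, 0) = (-11, -7, 18)
  D4: (-10, -8, 18) + (-1, 0, 1) = (-11, -8, 19)
  D5: (-10, -8, 18) + (0, -1, 1) = (-10, -9, 19)

Answer: -9 -9 18
-9 -8 17
-10 -7 17
-11 -7 18
-11 -8 19
-10 -9 19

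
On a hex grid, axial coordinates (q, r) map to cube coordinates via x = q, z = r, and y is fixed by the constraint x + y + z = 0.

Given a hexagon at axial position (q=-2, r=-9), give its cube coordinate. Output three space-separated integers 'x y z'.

Answer: -2 11 -9

Derivation:
x = q = -2
z = r = -9
y = -x - z = -(-2) - (-9) = 11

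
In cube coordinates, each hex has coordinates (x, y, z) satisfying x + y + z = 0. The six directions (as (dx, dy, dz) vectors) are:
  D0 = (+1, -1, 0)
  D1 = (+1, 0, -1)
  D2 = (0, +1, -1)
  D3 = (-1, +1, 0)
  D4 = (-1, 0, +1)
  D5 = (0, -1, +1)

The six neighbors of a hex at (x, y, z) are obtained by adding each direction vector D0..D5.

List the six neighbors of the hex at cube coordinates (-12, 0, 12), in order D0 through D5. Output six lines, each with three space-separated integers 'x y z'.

Answer: -11 -1 12
-11 0 11
-12 1 11
-13 1 12
-13 0 13
-12 -1 13

Derivation:
Center: (-12, 0, 12). Add each direction:
  D0: (-12, 0, 12) + (1, -1, 0) = (-11, -1, 12)
  D1: (-12, 0, 12) + (1, 0, -1) = (-11, 0, 11)
  D2: (-12, 0, 12) + (0, 1, -1) = (-12, 1, 11)
  D3: (-12, 0, 12) + (-1, 1, 0) = (-13, 1, 12)
  D4: (-12, 0, 12) + (-1, 0, 1) = (-13, 0, 13)
  D5: (-12, 0, 12) + (0, -1, 1) = (-12, -1, 13)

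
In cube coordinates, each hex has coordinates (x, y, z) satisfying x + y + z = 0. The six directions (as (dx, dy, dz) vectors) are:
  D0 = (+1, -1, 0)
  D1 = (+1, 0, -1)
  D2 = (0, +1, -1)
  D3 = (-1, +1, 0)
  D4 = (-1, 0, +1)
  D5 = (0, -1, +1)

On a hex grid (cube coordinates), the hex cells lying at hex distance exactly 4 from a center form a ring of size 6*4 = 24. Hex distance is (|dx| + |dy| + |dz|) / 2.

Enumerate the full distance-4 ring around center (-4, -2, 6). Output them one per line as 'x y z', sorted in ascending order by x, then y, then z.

Answer: -8 -2 10
-8 -1 9
-8 0 8
-8 1 7
-8 2 6
-7 -3 10
-7 2 5
-6 -4 10
-6 2 4
-5 -5 10
-5 2 3
-4 -6 10
-4 2 2
-3 -6 9
-3 1 2
-2 -6 8
-2 0 2
-1 -6 7
-1 -1 2
0 -6 6
0 -5 5
0 -4 4
0 -3 3
0 -2 2

Derivation:
Walk ring at distance 4 from (-4, -2, 6):
Start at center + D4*4 = (-8, -2, 10)
  hex 0: (-8, -2, 10)
  hex 1: (-7, -3, 10)
  hex 2: (-6, -4, 10)
  hex 3: (-5, -5, 10)
  hex 4: (-4, -6, 10)
  hex 5: (-3, -6, 9)
  hex 6: (-2, -6, 8)
  hex 7: (-1, -6, 7)
  hex 8: (0, -6, 6)
  hex 9: (0, -5, 5)
  hex 10: (0, -4, 4)
  hex 11: (0, -3, 3)
  hex 12: (0, -2, 2)
  hex 13: (-1, -1, 2)
  hex 14: (-2, 0, 2)
  hex 15: (-3, 1, 2)
  hex 16: (-4, 2, 2)
  hex 17: (-5, 2, 3)
  hex 18: (-6, 2, 4)
  hex 19: (-7, 2, 5)
  hex 20: (-8, 2, 6)
  hex 21: (-8, 1, 7)
  hex 22: (-8, 0, 8)
  hex 23: (-8, -1, 9)
Sorted: 24 hexes.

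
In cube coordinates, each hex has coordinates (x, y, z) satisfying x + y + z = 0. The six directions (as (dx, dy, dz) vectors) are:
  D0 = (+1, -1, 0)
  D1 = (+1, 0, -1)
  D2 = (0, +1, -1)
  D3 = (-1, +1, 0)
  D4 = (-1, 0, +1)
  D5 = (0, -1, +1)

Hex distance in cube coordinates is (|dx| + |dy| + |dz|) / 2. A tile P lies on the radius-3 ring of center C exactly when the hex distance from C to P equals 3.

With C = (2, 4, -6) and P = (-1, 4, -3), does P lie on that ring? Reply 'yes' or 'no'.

Answer: yes

Derivation:
|px - cx| = |-1 - 2| = 3
|py - cy| = |4 - 4| = 0
|pz - cz| = |-3 - (-6)| = 3
distance = (3+0+3)/2 = 6/2 = 3
radius = 3; distance == radius -> yes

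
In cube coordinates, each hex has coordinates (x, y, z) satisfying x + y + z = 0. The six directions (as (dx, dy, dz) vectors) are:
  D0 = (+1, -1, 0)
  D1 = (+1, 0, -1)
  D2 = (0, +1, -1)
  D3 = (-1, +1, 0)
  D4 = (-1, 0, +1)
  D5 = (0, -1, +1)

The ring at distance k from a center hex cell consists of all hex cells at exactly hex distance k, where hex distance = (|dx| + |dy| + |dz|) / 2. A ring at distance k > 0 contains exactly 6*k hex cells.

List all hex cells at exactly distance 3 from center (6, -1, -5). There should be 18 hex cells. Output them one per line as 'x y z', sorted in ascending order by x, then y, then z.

Walk ring at distance 3 from (6, -1, -5):
Start at center + D4*3 = (3, -1, -2)
  hex 0: (3, -1, -2)
  hex 1: (4, -2, -2)
  hex 2: (5, -3, -2)
  hex 3: (6, -4, -2)
  hex 4: (7, -4, -3)
  hex 5: (8, -4, -4)
  hex 6: (9, -4, -5)
  hex 7: (9, -3, -6)
  hex 8: (9, -2, -7)
  hex 9: (9, -1, -8)
  hex 10: (8, 0, -8)
  hex 11: (7, 1, -8)
  hex 12: (6, 2, -8)
  hex 13: (5, 2, -7)
  hex 14: (4, 2, -6)
  hex 15: (3, 2, -5)
  hex 16: (3, 1, -4)
  hex 17: (3, 0, -3)
Sorted: 18 hexes.

Answer: 3 -1 -2
3 0 -3
3 1 -4
3 2 -5
4 -2 -2
4 2 -6
5 -3 -2
5 2 -7
6 -4 -2
6 2 -8
7 -4 -3
7 1 -8
8 -4 -4
8 0 -8
9 -4 -5
9 -3 -6
9 -2 -7
9 -1 -8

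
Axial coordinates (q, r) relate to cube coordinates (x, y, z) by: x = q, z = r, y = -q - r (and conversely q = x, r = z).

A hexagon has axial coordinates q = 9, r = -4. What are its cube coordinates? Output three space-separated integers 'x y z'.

x = q = 9
z = r = -4
y = -x - z = -(9) - (-4) = -5

Answer: 9 -5 -4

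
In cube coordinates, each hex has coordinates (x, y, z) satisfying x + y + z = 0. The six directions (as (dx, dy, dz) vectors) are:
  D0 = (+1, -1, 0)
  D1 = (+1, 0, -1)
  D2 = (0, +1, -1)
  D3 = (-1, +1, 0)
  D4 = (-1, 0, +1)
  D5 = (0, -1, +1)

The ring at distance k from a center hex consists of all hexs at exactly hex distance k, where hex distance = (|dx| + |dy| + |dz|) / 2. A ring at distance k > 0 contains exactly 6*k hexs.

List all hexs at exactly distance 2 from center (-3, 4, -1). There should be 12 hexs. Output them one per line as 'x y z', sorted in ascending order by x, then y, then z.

Answer: -5 4 1
-5 5 0
-5 6 -1
-4 3 1
-4 6 -2
-3 2 1
-3 6 -3
-2 2 0
-2 5 -3
-1 2 -1
-1 3 -2
-1 4 -3

Derivation:
Walk ring at distance 2 from (-3, 4, -1):
Start at center + D4*2 = (-5, 4, 1)
  hex 0: (-5, 4, 1)
  hex 1: (-4, 3, 1)
  hex 2: (-3, 2, 1)
  hex 3: (-2, 2, 0)
  hex 4: (-1, 2, -1)
  hex 5: (-1, 3, -2)
  hex 6: (-1, 4, -3)
  hex 7: (-2, 5, -3)
  hex 8: (-3, 6, -3)
  hex 9: (-4, 6, -2)
  hex 10: (-5, 6, -1)
  hex 11: (-5, 5, 0)
Sorted: 12 hexes.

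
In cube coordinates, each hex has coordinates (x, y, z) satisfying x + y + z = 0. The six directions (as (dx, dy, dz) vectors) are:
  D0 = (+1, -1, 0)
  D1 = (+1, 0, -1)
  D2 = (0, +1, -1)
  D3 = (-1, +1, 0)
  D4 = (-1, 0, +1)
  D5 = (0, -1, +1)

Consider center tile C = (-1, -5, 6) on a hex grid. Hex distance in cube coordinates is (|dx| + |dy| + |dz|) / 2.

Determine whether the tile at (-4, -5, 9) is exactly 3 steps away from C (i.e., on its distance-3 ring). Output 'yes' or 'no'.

Answer: yes

Derivation:
|px - cx| = |-4 - (-1)| = 3
|py - cy| = |-5 - (-5)| = 0
|pz - cz| = |9 - 6| = 3
distance = (3+0+3)/2 = 6/2 = 3
radius = 3; distance == radius -> yes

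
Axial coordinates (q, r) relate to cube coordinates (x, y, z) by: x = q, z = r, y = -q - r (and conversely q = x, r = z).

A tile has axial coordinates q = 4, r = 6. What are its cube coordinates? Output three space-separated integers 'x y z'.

x = q = 4
z = r = 6
y = -x - z = -(4) - (6) = -10

Answer: 4 -10 6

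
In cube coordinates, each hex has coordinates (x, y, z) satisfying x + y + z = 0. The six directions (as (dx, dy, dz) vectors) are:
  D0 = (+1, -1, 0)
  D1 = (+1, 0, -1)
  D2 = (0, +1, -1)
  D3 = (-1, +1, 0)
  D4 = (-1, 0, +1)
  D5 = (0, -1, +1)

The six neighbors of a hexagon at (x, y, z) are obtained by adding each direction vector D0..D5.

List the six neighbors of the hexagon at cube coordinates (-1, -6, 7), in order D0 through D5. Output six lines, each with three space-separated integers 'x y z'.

Answer: 0 -7 7
0 -6 6
-1 -5 6
-2 -5 7
-2 -6 8
-1 -7 8

Derivation:
Center: (-1, -6, 7). Add each direction:
  D0: (-1, -6, 7) + (1, -1, 0) = (0, -7, 7)
  D1: (-1, -6, 7) + (1, 0, -1) = (0, -6, 6)
  D2: (-1, -6, 7) + (0, 1, -1) = (-1, -5, 6)
  D3: (-1, -6, 7) + (-1, 1, 0) = (-2, -5, 7)
  D4: (-1, -6, 7) + (-1, 0, 1) = (-2, -6, 8)
  D5: (-1, -6, 7) + (0, -1, 1) = (-1, -7, 8)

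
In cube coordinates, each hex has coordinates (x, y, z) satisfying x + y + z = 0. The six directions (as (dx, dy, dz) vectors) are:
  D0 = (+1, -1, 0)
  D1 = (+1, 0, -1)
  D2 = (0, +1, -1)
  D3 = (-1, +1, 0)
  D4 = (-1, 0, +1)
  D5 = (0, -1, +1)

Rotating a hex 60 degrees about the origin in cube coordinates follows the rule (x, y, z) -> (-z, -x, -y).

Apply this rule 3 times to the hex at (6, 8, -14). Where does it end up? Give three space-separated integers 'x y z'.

Start: (6, 8, -14)
Step 1: (6, 8, -14) -> (-(-14), -(6), -(8)) = (14, -6, -8)
Step 2: (14, -6, -8) -> (-(-8), -(14), -(-6)) = (8, -14, 6)
Step 3: (8, -14, 6) -> (-(6), -(8), -(-14)) = (-6, -8, 14)

Answer: -6 -8 14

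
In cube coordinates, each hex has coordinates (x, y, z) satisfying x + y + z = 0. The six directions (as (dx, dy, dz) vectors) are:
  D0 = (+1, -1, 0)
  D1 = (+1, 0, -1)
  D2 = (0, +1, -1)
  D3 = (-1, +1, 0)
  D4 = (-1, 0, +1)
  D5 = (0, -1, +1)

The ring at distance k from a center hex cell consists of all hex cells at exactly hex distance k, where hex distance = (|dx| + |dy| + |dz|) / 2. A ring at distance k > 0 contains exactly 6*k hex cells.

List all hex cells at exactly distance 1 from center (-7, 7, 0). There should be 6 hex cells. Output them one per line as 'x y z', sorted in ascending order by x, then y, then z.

Walk ring at distance 1 from (-7, 7, 0):
Start at center + D4*1 = (-8, 7, 1)
  hex 0: (-8, 7, 1)
  hex 1: (-7, 6, 1)
  hex 2: (-6, 6, 0)
  hex 3: (-6, 7, -1)
  hex 4: (-7, 8, -1)
  hex 5: (-8, 8, 0)
Sorted: 6 hexes.

Answer: -8 7 1
-8 8 0
-7 6 1
-7 8 -1
-6 6 0
-6 7 -1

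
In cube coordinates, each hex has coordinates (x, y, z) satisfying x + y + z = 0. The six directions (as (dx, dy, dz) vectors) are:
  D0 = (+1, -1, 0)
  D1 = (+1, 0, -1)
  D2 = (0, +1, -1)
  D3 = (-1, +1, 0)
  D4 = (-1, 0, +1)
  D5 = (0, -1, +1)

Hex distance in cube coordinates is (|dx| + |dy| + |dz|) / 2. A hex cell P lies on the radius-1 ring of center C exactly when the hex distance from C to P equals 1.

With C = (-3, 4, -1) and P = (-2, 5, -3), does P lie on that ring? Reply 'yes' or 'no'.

|px - cx| = |-2 - (-3)| = 1
|py - cy| = |5 - 4| = 1
|pz - cz| = |-3 - (-1)| = 2
distance = (1+1+2)/2 = 4/2 = 2
radius = 1; distance != radius -> no

Answer: no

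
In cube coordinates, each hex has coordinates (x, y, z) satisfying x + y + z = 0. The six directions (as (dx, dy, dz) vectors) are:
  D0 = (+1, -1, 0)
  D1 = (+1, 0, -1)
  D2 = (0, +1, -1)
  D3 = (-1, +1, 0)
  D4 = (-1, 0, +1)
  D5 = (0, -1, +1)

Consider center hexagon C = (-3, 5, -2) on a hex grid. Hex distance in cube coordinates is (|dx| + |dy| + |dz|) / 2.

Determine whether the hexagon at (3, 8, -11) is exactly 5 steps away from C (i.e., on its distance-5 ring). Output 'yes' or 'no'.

|px - cx| = |3 - (-3)| = 6
|py - cy| = |8 - 5| = 3
|pz - cz| = |-11 - (-2)| = 9
distance = (6+3+9)/2 = 18/2 = 9
radius = 5; distance != radius -> no

Answer: no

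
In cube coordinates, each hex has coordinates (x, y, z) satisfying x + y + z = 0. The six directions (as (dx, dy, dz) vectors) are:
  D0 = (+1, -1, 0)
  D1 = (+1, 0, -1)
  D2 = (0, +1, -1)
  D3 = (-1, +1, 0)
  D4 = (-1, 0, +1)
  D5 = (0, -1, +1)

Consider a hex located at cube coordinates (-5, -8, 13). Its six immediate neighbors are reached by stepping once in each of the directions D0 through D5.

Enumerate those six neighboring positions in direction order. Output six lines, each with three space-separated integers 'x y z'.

Center: (-5, -8, 13). Add each direction:
  D0: (-5, -8, 13) + (1, -1, 0) = (-4, -9, 13)
  D1: (-5, -8, 13) + (1, 0, -1) = (-4, -8, 12)
  D2: (-5, -8, 13) + (0, 1, -1) = (-5, -7, 12)
  D3: (-5, -8, 13) + (-1, 1, 0) = (-6, -7, 13)
  D4: (-5, -8, 13) + (-1, 0, 1) = (-6, -8, 14)
  D5: (-5, -8, 13) + (0, -1, 1) = (-5, -9, 14)

Answer: -4 -9 13
-4 -8 12
-5 -7 12
-6 -7 13
-6 -8 14
-5 -9 14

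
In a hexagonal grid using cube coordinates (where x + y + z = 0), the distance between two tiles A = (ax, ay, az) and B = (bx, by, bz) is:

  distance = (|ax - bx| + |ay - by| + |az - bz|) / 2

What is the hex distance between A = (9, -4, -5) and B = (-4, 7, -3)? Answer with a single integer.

|ax - bx| = |9 - (-4)| = 13
|ay - by| = |-4 - 7| = 11
|az - bz| = |-5 - (-3)| = 2
distance = (13 + 11 + 2) / 2 = 26 / 2 = 13

Answer: 13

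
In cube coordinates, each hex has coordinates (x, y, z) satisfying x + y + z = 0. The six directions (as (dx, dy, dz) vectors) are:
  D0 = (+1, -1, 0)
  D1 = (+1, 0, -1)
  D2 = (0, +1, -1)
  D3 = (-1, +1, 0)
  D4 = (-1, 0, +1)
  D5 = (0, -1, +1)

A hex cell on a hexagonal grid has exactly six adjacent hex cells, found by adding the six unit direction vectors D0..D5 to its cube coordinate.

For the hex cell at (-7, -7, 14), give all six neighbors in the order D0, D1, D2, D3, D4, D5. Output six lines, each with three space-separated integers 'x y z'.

Answer: -6 -8 14
-6 -7 13
-7 -6 13
-8 -6 14
-8 -7 15
-7 -8 15

Derivation:
Center: (-7, -7, 14). Add each direction:
  D0: (-7, -7, 14) + (1, -1, 0) = (-6, -8, 14)
  D1: (-7, -7, 14) + (1, 0, -1) = (-6, -7, 13)
  D2: (-7, -7, 14) + (0, 1, -1) = (-7, -6, 13)
  D3: (-7, -7, 14) + (-1, 1, 0) = (-8, -6, 14)
  D4: (-7, -7, 14) + (-1, 0, 1) = (-8, -7, 15)
  D5: (-7, -7, 14) + (0, -1, 1) = (-7, -8, 15)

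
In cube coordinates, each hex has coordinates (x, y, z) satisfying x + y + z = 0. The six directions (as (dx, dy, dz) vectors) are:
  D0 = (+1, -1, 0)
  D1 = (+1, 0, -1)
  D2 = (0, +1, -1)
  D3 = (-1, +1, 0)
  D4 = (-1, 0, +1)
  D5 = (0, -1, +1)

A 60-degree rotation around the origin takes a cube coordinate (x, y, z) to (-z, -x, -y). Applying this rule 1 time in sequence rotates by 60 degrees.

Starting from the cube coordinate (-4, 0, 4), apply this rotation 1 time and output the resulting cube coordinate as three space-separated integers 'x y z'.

Start: (-4, 0, 4)
Step 1: (-4, 0, 4) -> (-(4), -(-4), -(0)) = (-4, 4, 0)

Answer: -4 4 0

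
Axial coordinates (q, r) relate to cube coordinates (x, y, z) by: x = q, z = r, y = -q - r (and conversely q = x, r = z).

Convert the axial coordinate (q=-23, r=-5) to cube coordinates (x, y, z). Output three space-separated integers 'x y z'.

x = q = -23
z = r = -5
y = -x - z = -(-23) - (-5) = 28

Answer: -23 28 -5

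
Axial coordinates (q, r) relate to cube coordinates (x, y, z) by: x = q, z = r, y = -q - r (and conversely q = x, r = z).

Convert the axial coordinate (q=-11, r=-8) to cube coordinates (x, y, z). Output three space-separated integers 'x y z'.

x = q = -11
z = r = -8
y = -x - z = -(-11) - (-8) = 19

Answer: -11 19 -8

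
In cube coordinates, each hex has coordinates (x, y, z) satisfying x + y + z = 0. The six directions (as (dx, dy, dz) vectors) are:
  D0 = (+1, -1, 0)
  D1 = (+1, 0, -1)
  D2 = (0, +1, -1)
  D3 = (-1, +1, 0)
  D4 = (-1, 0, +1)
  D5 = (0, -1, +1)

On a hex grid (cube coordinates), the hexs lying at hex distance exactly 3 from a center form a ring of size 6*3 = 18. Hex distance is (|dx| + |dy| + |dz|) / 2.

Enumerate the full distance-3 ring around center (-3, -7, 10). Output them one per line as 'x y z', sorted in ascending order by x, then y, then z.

Answer: -6 -7 13
-6 -6 12
-6 -5 11
-6 -4 10
-5 -8 13
-5 -4 9
-4 -9 13
-4 -4 8
-3 -10 13
-3 -4 7
-2 -10 12
-2 -5 7
-1 -10 11
-1 -6 7
0 -10 10
0 -9 9
0 -8 8
0 -7 7

Derivation:
Walk ring at distance 3 from (-3, -7, 10):
Start at center + D4*3 = (-6, -7, 13)
  hex 0: (-6, -7, 13)
  hex 1: (-5, -8, 13)
  hex 2: (-4, -9, 13)
  hex 3: (-3, -10, 13)
  hex 4: (-2, -10, 12)
  hex 5: (-1, -10, 11)
  hex 6: (0, -10, 10)
  hex 7: (0, -9, 9)
  hex 8: (0, -8, 8)
  hex 9: (0, -7, 7)
  hex 10: (-1, -6, 7)
  hex 11: (-2, -5, 7)
  hex 12: (-3, -4, 7)
  hex 13: (-4, -4, 8)
  hex 14: (-5, -4, 9)
  hex 15: (-6, -4, 10)
  hex 16: (-6, -5, 11)
  hex 17: (-6, -6, 12)
Sorted: 18 hexes.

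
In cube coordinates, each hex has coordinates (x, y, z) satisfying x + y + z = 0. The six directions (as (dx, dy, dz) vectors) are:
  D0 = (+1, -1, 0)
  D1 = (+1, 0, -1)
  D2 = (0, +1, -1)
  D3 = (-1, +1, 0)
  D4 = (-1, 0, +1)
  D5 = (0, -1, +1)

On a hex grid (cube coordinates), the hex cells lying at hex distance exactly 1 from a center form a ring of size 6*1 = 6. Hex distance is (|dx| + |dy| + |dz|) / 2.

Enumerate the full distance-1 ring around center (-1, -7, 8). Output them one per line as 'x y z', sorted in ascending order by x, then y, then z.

Answer: -2 -7 9
-2 -6 8
-1 -8 9
-1 -6 7
0 -8 8
0 -7 7

Derivation:
Walk ring at distance 1 from (-1, -7, 8):
Start at center + D4*1 = (-2, -7, 9)
  hex 0: (-2, -7, 9)
  hex 1: (-1, -8, 9)
  hex 2: (0, -8, 8)
  hex 3: (0, -7, 7)
  hex 4: (-1, -6, 7)
  hex 5: (-2, -6, 8)
Sorted: 6 hexes.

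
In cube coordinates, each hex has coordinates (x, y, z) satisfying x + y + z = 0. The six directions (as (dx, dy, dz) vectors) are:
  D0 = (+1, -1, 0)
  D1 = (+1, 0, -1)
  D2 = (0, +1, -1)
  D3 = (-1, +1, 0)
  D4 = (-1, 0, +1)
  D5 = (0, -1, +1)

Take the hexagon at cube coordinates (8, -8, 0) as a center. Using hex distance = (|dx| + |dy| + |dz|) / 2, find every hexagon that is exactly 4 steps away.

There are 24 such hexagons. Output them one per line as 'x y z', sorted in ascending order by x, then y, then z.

Answer: 4 -8 4
4 -7 3
4 -6 2
4 -5 1
4 -4 0
5 -9 4
5 -4 -1
6 -10 4
6 -4 -2
7 -11 4
7 -4 -3
8 -12 4
8 -4 -4
9 -12 3
9 -5 -4
10 -12 2
10 -6 -4
11 -12 1
11 -7 -4
12 -12 0
12 -11 -1
12 -10 -2
12 -9 -3
12 -8 -4

Derivation:
Walk ring at distance 4 from (8, -8, 0):
Start at center + D4*4 = (4, -8, 4)
  hex 0: (4, -8, 4)
  hex 1: (5, -9, 4)
  hex 2: (6, -10, 4)
  hex 3: (7, -11, 4)
  hex 4: (8, -12, 4)
  hex 5: (9, -12, 3)
  hex 6: (10, -12, 2)
  hex 7: (11, -12, 1)
  hex 8: (12, -12, 0)
  hex 9: (12, -11, -1)
  hex 10: (12, -10, -2)
  hex 11: (12, -9, -3)
  hex 12: (12, -8, -4)
  hex 13: (11, -7, -4)
  hex 14: (10, -6, -4)
  hex 15: (9, -5, -4)
  hex 16: (8, -4, -4)
  hex 17: (7, -4, -3)
  hex 18: (6, -4, -2)
  hex 19: (5, -4, -1)
  hex 20: (4, -4, 0)
  hex 21: (4, -5, 1)
  hex 22: (4, -6, 2)
  hex 23: (4, -7, 3)
Sorted: 24 hexes.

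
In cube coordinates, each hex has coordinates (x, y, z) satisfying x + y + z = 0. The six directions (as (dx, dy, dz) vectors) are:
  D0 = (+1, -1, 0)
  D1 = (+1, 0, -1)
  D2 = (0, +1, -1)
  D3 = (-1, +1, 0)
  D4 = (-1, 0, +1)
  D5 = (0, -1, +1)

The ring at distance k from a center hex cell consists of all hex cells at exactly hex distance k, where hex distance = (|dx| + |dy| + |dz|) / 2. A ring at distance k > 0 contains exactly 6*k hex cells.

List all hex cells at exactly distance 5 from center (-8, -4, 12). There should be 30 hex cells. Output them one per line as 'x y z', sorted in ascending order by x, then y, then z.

Walk ring at distance 5 from (-8, -4, 12):
Start at center + D4*5 = (-13, -4, 17)
  hex 0: (-13, -4, 17)
  hex 1: (-12, -5, 17)
  hex 2: (-11, -6, 17)
  hex 3: (-10, -7, 17)
  hex 4: (-9, -8, 17)
  hex 5: (-8, -9, 17)
  hex 6: (-7, -9, 16)
  hex 7: (-6, -9, 15)
  hex 8: (-5, -9, 14)
  hex 9: (-4, -9, 13)
  hex 10: (-3, -9, 12)
  hex 11: (-3, -8, 11)
  hex 12: (-3, -7, 10)
  hex 13: (-3, -6, 9)
  hex 14: (-3, -5, 8)
  hex 15: (-3, -4, 7)
  hex 16: (-4, -3, 7)
  hex 17: (-5, -2, 7)
  hex 18: (-6, -1, 7)
  hex 19: (-7, 0, 7)
  hex 20: (-8, 1, 7)
  hex 21: (-9, 1, 8)
  hex 22: (-10, 1, 9)
  hex 23: (-11, 1, 10)
  hex 24: (-12, 1, 11)
  hex 25: (-13, 1, 12)
  hex 26: (-13, 0, 13)
  hex 27: (-13, -1, 14)
  hex 28: (-13, -2, 15)
  hex 29: (-13, -3, 16)
Sorted: 30 hexes.

Answer: -13 -4 17
-13 -3 16
-13 -2 15
-13 -1 14
-13 0 13
-13 1 12
-12 -5 17
-12 1 11
-11 -6 17
-11 1 10
-10 -7 17
-10 1 9
-9 -8 17
-9 1 8
-8 -9 17
-8 1 7
-7 -9 16
-7 0 7
-6 -9 15
-6 -1 7
-5 -9 14
-5 -2 7
-4 -9 13
-4 -3 7
-3 -9 12
-3 -8 11
-3 -7 10
-3 -6 9
-3 -5 8
-3 -4 7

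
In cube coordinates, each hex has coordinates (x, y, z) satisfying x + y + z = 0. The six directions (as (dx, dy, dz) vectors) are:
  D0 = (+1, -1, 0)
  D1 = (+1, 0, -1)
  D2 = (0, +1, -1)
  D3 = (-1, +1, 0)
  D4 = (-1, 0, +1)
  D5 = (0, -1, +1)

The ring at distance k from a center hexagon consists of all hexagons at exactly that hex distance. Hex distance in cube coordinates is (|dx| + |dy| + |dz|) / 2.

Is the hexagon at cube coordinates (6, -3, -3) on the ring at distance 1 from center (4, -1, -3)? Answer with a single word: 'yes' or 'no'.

Answer: no

Derivation:
|px - cx| = |6 - 4| = 2
|py - cy| = |-3 - (-1)| = 2
|pz - cz| = |-3 - (-3)| = 0
distance = (2+2+0)/2 = 4/2 = 2
radius = 1; distance != radius -> no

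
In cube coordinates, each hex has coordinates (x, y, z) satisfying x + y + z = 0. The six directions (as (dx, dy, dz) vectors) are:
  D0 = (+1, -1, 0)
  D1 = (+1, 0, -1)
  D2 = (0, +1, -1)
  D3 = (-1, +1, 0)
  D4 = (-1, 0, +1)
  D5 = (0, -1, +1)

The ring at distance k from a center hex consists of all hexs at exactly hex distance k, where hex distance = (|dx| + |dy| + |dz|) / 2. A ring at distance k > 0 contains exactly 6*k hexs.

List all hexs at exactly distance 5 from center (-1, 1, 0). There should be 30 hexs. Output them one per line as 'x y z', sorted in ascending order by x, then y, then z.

Answer: -6 1 5
-6 2 4
-6 3 3
-6 4 2
-6 5 1
-6 6 0
-5 0 5
-5 6 -1
-4 -1 5
-4 6 -2
-3 -2 5
-3 6 -3
-2 -3 5
-2 6 -4
-1 -4 5
-1 6 -5
0 -4 4
0 5 -5
1 -4 3
1 4 -5
2 -4 2
2 3 -5
3 -4 1
3 2 -5
4 -4 0
4 -3 -1
4 -2 -2
4 -1 -3
4 0 -4
4 1 -5

Derivation:
Walk ring at distance 5 from (-1, 1, 0):
Start at center + D4*5 = (-6, 1, 5)
  hex 0: (-6, 1, 5)
  hex 1: (-5, 0, 5)
  hex 2: (-4, -1, 5)
  hex 3: (-3, -2, 5)
  hex 4: (-2, -3, 5)
  hex 5: (-1, -4, 5)
  hex 6: (0, -4, 4)
  hex 7: (1, -4, 3)
  hex 8: (2, -4, 2)
  hex 9: (3, -4, 1)
  hex 10: (4, -4, 0)
  hex 11: (4, -3, -1)
  hex 12: (4, -2, -2)
  hex 13: (4, -1, -3)
  hex 14: (4, 0, -4)
  hex 15: (4, 1, -5)
  hex 16: (3, 2, -5)
  hex 17: (2, 3, -5)
  hex 18: (1, 4, -5)
  hex 19: (0, 5, -5)
  hex 20: (-1, 6, -5)
  hex 21: (-2, 6, -4)
  hex 22: (-3, 6, -3)
  hex 23: (-4, 6, -2)
  hex 24: (-5, 6, -1)
  hex 25: (-6, 6, 0)
  hex 26: (-6, 5, 1)
  hex 27: (-6, 4, 2)
  hex 28: (-6, 3, 3)
  hex 29: (-6, 2, 4)
Sorted: 30 hexes.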